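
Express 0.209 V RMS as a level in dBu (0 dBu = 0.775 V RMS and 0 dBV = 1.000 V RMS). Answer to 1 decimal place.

dBu = 20·log₁₀(V / 0.775 V).
20·log₁₀(0.209/0.775) = -11.4 dBu.

-11.4 dBu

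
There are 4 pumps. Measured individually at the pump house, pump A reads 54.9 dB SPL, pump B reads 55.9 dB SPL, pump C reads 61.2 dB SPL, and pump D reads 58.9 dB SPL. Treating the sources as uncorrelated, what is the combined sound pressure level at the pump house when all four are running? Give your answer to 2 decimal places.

Incoherent sources sum as intensities:
L_total = 10·log₁₀(10^(54.9/10) + 10^(55.9/10) + 10^(61.2/10) + 10^(58.9/10)) = 10·log₁₀(2793000) = 64.46 dB SPL.

64.46 dB SPL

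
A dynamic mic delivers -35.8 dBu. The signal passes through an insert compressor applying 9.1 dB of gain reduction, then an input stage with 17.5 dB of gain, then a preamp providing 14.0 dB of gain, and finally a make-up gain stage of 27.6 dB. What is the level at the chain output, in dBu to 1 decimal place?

Gain stages sum in dB:
-35.8 − 9.1 + 17.5 + 14.0 + 27.6 = +14.2 dBu.

+14.2 dBu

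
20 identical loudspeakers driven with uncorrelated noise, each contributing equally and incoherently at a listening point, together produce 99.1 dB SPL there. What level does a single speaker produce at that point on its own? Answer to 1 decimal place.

86.1 dB SPL

20 equal incoherent sources add 10·log₁₀(20) = 13.01 dB over one source.
L_one = 99.1 − 13.01 = 86.1 dB SPL.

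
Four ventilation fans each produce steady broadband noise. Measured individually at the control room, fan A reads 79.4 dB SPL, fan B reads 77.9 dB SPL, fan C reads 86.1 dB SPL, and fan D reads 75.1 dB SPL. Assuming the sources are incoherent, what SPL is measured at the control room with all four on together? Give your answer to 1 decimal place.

87.7 dB SPL

Incoherent sources sum as intensities:
L_total = 10·log₁₀(10^(79.4/10) + 10^(77.9/10) + 10^(86.1/10) + 10^(75.1/10)) = 10·log₁₀(588500000) = 87.7 dB SPL.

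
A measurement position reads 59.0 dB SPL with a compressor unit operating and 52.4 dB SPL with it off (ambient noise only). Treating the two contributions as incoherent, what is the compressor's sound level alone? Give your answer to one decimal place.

Remove the background by subtracting linear intensities:
L_src = 10·log₁₀(10^(59.0/10) − 10^(52.4/10)) = 10·log₁₀(620500) = 57.9 dB SPL.

57.9 dB SPL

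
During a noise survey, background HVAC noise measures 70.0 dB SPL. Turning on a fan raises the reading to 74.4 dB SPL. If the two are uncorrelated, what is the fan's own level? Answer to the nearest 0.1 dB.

Remove the background by subtracting linear intensities:
L_src = 10·log₁₀(10^(74.4/10) − 10^(70.0/10)) = 10·log₁₀(17540000) = 72.4 dB SPL.

72.4 dB SPL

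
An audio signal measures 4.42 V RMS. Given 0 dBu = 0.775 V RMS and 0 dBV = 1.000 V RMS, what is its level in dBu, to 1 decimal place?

dBu = 20·log₁₀(V / 0.775 V).
20·log₁₀(4.42/0.775) = +15.1 dBu.

+15.1 dBu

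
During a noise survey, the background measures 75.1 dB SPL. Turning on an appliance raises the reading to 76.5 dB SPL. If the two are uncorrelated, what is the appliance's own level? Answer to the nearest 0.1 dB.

Background correction is a power subtraction:
L_src = 10·log₁₀(10^(76.5/10) − 10^(75.1/10)) = 10·log₁₀(12310000) = 70.9 dB SPL.

70.9 dB SPL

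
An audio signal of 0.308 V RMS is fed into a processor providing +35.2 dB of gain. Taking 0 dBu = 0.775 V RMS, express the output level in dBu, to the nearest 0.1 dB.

Input level: 20·log₁₀(0.308/0.775) = -8.02 dBu.
Output: -8.02 + 35.2 = +27.2 dBu.

+27.2 dBu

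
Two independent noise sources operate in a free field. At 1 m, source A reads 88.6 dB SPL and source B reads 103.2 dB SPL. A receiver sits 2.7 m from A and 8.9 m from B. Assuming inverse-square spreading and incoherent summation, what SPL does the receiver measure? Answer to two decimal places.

85.60 dB SPL

At the listener: L_A = 88.6 − 20·log₁₀(2.7) = 79.973 dB; L_B = 103.2 − 20·log₁₀(8.9) = 84.212 dB.
Combined: 10·log₁₀(10^(79.973/10)+10^(84.212/10)) = 85.60 dB SPL.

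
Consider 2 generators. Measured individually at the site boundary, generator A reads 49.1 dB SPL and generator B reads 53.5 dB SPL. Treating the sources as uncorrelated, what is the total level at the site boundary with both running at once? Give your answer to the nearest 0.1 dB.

54.8 dB SPL

Add the sources as powers (linear), then convert back to dB:
L_total = 10·log₁₀(10^(49.1/10) + 10^(53.5/10)) = 10·log₁₀(305200) = 54.8 dB SPL.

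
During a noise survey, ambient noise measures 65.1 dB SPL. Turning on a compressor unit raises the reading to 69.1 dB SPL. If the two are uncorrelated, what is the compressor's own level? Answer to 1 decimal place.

Background correction is a power subtraction:
L_src = 10·log₁₀(10^(69.1/10) − 10^(65.1/10)) = 10·log₁₀(4892000) = 66.9 dB SPL.

66.9 dB SPL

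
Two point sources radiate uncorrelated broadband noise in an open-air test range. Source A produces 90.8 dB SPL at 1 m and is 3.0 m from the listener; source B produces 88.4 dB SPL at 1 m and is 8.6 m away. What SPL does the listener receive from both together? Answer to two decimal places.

At the listener: L_A = 90.8 − 20·log₁₀(3.0) = 81.258 dB; L_B = 88.4 − 20·log₁₀(8.6) = 69.710 dB.
Combined: 10·log₁₀(10^(81.258/10)+10^(69.710/10)) = 81.55 dB SPL.

81.55 dB SPL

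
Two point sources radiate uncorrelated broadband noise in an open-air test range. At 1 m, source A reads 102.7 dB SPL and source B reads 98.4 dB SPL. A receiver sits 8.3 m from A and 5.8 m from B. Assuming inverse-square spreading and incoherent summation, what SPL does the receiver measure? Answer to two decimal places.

86.78 dB SPL

At the listener: L_A = 102.7 − 20·log₁₀(8.3) = 84.318 dB; L_B = 98.4 − 20·log₁₀(5.8) = 83.131 dB.
Combined: 10·log₁₀(10^(84.318/10)+10^(83.131/10)) = 86.78 dB SPL.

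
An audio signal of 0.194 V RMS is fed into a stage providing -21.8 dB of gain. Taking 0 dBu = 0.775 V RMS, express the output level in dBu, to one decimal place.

Input level: 20·log₁₀(0.194/0.775) = -12.03 dBu.
Output: -12.03 − 21.8 = -33.8 dBu.

-33.8 dBu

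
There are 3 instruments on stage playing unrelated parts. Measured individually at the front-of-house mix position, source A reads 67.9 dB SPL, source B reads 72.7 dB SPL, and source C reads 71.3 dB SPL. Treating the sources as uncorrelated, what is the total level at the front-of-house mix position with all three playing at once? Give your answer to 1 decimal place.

Incoherent sources sum as intensities:
L_total = 10·log₁₀(10^(67.9/10) + 10^(72.7/10) + 10^(71.3/10)) = 10·log₁₀(38280000) = 75.8 dB SPL.

75.8 dB SPL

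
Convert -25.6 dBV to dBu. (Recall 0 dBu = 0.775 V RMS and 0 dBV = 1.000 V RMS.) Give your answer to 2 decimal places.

-23.39 dBu

The offset between the scales is 20·log₁₀(0.775/1.000) = −2.214 dB.
So dBu = -25.6 + 2.214 = -23.39 dBu.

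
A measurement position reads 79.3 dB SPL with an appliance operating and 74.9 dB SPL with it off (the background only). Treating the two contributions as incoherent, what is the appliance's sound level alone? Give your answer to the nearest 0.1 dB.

Remove the background by subtracting linear intensities:
L_src = 10·log₁₀(10^(79.3/10) − 10^(74.9/10)) = 10·log₁₀(54210000) = 77.3 dB SPL.

77.3 dB SPL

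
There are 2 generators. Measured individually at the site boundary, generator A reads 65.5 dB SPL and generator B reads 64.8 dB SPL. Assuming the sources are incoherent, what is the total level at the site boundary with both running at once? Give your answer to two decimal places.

68.17 dB SPL

Add the sources as powers (linear), then convert back to dB:
L_total = 10·log₁₀(10^(65.5/10) + 10^(64.8/10)) = 10·log₁₀(6568000) = 68.17 dB SPL.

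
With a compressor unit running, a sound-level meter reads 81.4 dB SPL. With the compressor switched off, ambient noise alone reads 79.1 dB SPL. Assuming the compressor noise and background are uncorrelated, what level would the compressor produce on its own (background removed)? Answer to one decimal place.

77.5 dB SPL

Subtract intensities: L_src = 10·log₁₀(10^(L_total/10) − 10^(L_bg/10)).
L_src = 10·log₁₀(10^(81.4/10) − 10^(79.1/10)) = 10·log₁₀(56760000) = 77.5 dB SPL.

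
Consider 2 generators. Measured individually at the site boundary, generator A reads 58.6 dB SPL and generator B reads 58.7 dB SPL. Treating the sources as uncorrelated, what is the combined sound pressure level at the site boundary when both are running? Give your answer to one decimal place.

Uncorrelated sources add in intensity (power), not in dB.
L_total = 10·log₁₀(10^(58.6/10) + 10^(58.7/10)) = 10·log₁₀(1466000) = 61.7 dB SPL.

61.7 dB SPL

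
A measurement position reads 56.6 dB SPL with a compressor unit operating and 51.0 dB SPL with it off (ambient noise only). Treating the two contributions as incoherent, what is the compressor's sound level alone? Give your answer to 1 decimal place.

55.2 dB SPL

Subtract intensities: L_src = 10·log₁₀(10^(L_total/10) − 10^(L_bg/10)).
L_src = 10·log₁₀(10^(56.6/10) − 10^(51.0/10)) = 10·log₁₀(331200) = 55.2 dB SPL.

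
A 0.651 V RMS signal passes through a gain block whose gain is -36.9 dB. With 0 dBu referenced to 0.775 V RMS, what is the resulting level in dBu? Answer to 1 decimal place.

-38.4 dBu

Input level: 20·log₁₀(0.651/0.775) = -1.51 dBu.
Output: -1.51 − 36.9 = -38.4 dBu.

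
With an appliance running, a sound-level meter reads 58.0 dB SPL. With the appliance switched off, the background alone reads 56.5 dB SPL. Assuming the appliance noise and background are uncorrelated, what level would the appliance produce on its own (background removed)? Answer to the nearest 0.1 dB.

Background correction is a power subtraction:
L_src = 10·log₁₀(10^(58.0/10) − 10^(56.5/10)) = 10·log₁₀(184300) = 52.7 dB SPL.

52.7 dB SPL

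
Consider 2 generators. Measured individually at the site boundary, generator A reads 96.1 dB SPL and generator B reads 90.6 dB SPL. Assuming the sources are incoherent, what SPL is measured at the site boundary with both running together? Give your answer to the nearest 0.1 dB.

Incoherent sources sum as intensities:
L_total = 10·log₁₀(10^(96.1/10) + 10^(90.6/10)) = 10·log₁₀(5222000000) = 97.2 dB SPL.

97.2 dB SPL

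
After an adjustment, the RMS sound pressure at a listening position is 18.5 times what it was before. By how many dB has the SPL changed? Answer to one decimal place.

SPL change from a pressure ratio uses the 20·log₁₀ form:
20·log₁₀(18.5) = 25.3 dB.

25.3 dB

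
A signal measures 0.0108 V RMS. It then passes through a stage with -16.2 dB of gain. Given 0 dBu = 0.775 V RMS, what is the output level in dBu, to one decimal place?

-53.3 dBu

Input level: 20·log₁₀(0.0108/0.775) = -37.12 dBu.
Output: -37.12 − 16.2 = -53.3 dBu.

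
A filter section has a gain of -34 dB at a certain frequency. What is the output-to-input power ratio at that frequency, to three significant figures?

0.000398

Power ratio = 10^(dB/10).
10^(-34/10) = 10^(-3.400) = 0.000398.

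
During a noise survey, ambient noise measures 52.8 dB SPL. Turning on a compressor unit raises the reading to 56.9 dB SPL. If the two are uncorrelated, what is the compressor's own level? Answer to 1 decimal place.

Background correction is a power subtraction:
L_src = 10·log₁₀(10^(56.9/10) − 10^(52.8/10)) = 10·log₁₀(299200) = 54.8 dB SPL.

54.8 dB SPL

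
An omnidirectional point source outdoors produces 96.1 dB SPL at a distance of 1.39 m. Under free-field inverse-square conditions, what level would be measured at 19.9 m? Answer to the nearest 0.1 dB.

Free-field point source: level drops by 20·log₁₀ of the distance ratio.
ΔL = −20·log₁₀(19.9/1.39) = -23.12 dB, so L₂ = 96.1 + (-23.12) = 73.0 dB SPL.

73.0 dB SPL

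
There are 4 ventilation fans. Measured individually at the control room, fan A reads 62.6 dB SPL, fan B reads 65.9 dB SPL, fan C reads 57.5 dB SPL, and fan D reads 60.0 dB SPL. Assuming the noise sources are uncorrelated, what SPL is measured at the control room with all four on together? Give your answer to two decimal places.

Add the sources as powers (linear), then convert back to dB:
L_total = 10·log₁₀(10^(62.6/10) + 10^(65.9/10) + 10^(57.5/10) + 10^(60.0/10)) = 10·log₁₀(7272000) = 68.62 dB SPL.

68.62 dB SPL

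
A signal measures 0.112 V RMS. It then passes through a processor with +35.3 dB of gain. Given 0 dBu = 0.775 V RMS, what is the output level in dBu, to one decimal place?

Input level: 20·log₁₀(0.112/0.775) = -16.80 dBu.
Output: -16.80 + 35.3 = +18.5 dBu.

+18.5 dBu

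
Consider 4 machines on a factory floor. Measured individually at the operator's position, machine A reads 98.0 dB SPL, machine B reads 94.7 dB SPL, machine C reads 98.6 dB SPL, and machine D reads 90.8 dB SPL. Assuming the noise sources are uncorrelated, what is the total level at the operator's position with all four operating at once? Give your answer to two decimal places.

102.48 dB SPL

Uncorrelated sources add in intensity (power), not in dB.
L_total = 10·log₁₀(10^(98.0/10) + 10^(94.7/10) + 10^(98.6/10) + 10^(90.8/10)) = 10·log₁₀(17707000000) = 102.48 dB SPL.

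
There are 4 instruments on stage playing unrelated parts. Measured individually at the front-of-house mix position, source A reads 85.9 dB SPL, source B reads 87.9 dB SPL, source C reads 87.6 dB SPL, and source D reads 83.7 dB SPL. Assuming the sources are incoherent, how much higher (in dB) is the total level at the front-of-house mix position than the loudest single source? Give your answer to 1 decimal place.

Add the sources as powers (linear), then convert back to dB:
L_total = 10·log₁₀(10^(85.9/10) + 10^(87.9/10) + 10^(87.6/10) + 10^(83.7/10)) = 92.59 dB SPL.
Excess over the loudest (87.9 dB): 92.59 − 87.9 = 4.7 dB.

4.7 dB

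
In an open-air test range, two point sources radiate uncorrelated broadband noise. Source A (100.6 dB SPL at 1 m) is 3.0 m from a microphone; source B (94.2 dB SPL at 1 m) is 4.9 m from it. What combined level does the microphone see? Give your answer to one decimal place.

91.4 dB SPL

At the listener: L_A = 100.6 − 20·log₁₀(3.0) = 91.06 dB; L_B = 94.2 − 20·log₁₀(4.9) = 80.40 dB.
Combined: 10·log₁₀(10^(91.06/10)+10^(80.40/10)) = 91.4 dB SPL.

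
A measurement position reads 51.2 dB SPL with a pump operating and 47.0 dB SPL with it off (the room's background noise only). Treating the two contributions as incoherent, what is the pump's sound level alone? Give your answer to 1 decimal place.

49.1 dB SPL

Background correction is a power subtraction:
L_src = 10·log₁₀(10^(51.2/10) − 10^(47.0/10)) = 10·log₁₀(81710) = 49.1 dB SPL.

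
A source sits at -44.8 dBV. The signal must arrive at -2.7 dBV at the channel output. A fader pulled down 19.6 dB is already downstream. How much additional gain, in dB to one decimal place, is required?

The required make-up gain is the shortfall in the dB sum.
G = -2.7 − (-44.8) + 19.6 = 61.7 dB.

61.7 dB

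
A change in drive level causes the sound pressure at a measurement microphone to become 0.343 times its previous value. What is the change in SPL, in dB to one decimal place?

-9.3 dB

SPL change from a pressure ratio uses the 20·log₁₀ form:
20·log₁₀(0.343) = -9.3 dB.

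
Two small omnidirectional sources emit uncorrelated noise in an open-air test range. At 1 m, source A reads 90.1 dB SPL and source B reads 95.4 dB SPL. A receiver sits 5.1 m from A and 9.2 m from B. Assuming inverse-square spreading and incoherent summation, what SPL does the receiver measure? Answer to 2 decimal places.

At the listener: L_A = 90.1 − 20·log₁₀(5.1) = 75.949 dB; L_B = 95.4 − 20·log₁₀(9.2) = 76.124 dB.
Combined: 10·log₁₀(10^(75.949/10)+10^(76.124/10)) = 79.05 dB SPL.

79.05 dB SPL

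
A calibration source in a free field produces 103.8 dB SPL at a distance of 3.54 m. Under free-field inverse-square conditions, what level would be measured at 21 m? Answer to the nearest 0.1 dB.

88.3 dB SPL

For a point source in a free field, ΔL = −20·log₁₀(d₂/d₁).
ΔL = −20·log₁₀(21/3.54) = -15.46 dB, so L₂ = 103.8 + (-15.46) = 88.3 dB SPL.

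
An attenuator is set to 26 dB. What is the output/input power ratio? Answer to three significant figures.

0.00251

Power ratio = 10^(dB/10).
10^(-26/10) = 10^(-2.600) = 0.00251.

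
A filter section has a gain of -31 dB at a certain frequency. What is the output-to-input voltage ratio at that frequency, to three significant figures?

0.0282

Voltage ratio = 10^(dB/20).
10^(-31/20) = 10^(-1.550) = 0.0282.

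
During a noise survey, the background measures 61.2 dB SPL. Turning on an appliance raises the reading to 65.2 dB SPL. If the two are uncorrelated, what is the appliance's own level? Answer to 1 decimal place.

Remove the background by subtracting linear intensities:
L_src = 10·log₁₀(10^(65.2/10) − 10^(61.2/10)) = 10·log₁₀(1993000) = 63.0 dB SPL.

63.0 dB SPL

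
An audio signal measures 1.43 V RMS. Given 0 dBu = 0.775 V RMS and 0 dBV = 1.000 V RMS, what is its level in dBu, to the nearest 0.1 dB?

dBu = 20·log₁₀(V / 0.775 V).
20·log₁₀(1.43/0.775) = +5.3 dBu.

+5.3 dBu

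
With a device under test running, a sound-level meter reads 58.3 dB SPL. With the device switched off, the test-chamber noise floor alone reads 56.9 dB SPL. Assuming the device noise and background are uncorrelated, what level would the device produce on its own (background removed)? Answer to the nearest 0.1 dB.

Background correction is a power subtraction:
L_src = 10·log₁₀(10^(58.3/10) − 10^(56.9/10)) = 10·log₁₀(186300) = 52.7 dB SPL.

52.7 dB SPL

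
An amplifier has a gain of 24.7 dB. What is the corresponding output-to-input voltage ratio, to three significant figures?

17.2

Voltage ratio = 10^(dB/20).
10^(24.7/20) = 10^(1.235) = 17.2.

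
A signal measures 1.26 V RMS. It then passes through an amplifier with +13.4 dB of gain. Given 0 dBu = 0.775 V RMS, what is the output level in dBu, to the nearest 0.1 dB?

Input level: 20·log₁₀(1.26/0.775) = 4.22 dBu.
Output: 4.22 + 13.4 = +17.6 dBu.

+17.6 dBu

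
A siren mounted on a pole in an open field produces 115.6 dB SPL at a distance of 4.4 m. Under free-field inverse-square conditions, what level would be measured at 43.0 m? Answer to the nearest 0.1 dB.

Free-field point source: level drops by 20·log₁₀ of the distance ratio.
ΔL = −20·log₁₀(43.0/4.4) = -19.80 dB, so L₂ = 115.6 + (-19.80) = 95.8 dB SPL.

95.8 dB SPL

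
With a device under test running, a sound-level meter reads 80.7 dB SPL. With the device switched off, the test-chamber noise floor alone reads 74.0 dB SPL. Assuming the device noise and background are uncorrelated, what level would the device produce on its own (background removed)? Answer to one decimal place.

79.7 dB SPL

Remove the background by subtracting linear intensities:
L_src = 10·log₁₀(10^(80.7/10) − 10^(74.0/10)) = 10·log₁₀(92370000) = 79.7 dB SPL.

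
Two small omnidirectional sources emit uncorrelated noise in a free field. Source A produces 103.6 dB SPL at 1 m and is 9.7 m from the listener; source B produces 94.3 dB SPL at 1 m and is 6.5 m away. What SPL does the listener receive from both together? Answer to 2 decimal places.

At the listener: L_A = 103.6 − 20·log₁₀(9.7) = 83.865 dB; L_B = 94.3 − 20·log₁₀(6.5) = 78.042 dB.
Combined: 10·log₁₀(10^(83.865/10)+10^(78.042/10)) = 84.87 dB SPL.

84.87 dB SPL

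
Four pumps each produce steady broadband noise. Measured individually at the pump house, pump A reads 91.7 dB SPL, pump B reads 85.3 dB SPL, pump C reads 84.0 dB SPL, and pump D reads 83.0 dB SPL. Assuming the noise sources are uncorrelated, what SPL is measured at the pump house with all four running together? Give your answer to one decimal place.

Add the sources as powers (linear), then convert back to dB:
L_total = 10·log₁₀(10^(91.7/10) + 10^(85.3/10) + 10^(84.0/10) + 10^(83.0/10)) = 10·log₁₀(2269000000) = 93.6 dB SPL.

93.6 dB SPL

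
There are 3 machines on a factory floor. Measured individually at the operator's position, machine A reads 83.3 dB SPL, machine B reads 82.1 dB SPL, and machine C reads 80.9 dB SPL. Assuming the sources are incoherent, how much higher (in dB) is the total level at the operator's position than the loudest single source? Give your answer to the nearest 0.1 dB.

Add the sources as powers (linear), then convert back to dB:
L_total = 10·log₁₀(10^(83.3/10) + 10^(82.1/10) + 10^(80.9/10)) = 86.98 dB SPL.
Excess over the loudest (83.3 dB): 86.98 − 83.3 = 3.7 dB.

3.7 dB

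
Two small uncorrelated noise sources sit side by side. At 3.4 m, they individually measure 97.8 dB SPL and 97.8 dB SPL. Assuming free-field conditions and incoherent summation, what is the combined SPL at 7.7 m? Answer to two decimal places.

Combined at 3.4 m: 10·log₁₀(10^(97.8/10)+10^(97.8/10)) = 100.810 dB SPL.
Then apply −20·log₁₀(7.7/3.4) = -7.100 dB → 93.71 dB SPL.

93.71 dB SPL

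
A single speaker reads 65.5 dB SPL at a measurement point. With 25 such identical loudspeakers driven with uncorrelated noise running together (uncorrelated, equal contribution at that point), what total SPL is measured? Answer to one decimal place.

25 equal incoherent sources raise the level by 10·log₁₀(25) = 13.98 dB.
L_total = 65.5 + 13.98 = 79.5 dB SPL.

79.5 dB SPL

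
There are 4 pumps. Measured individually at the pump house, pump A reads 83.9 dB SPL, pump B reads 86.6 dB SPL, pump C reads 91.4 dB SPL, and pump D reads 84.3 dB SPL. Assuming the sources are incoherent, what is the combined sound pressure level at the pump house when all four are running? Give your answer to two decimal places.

93.71 dB SPL

Uncorrelated sources add in intensity (power), not in dB.
L_total = 10·log₁₀(10^(83.9/10) + 10^(86.6/10) + 10^(91.4/10) + 10^(84.3/10)) = 10·log₁₀(2352000000) = 93.71 dB SPL.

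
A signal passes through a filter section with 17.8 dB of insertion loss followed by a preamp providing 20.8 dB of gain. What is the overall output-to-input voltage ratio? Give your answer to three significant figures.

1.41

Net gain = (−17.8) + 20.8 = 3.0 dB.
Voltage ratio = 10^(3.0/20) = 1.41.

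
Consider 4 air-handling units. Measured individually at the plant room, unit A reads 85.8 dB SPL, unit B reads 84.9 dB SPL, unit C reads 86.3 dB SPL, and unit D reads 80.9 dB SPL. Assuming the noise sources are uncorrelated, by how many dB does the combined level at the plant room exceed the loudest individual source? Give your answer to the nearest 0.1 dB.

Incoherent sources sum as intensities:
L_total = 10·log₁₀(10^(85.8/10) + 10^(84.9/10) + 10^(86.3/10) + 10^(80.9/10)) = 90.93 dB SPL.
Excess over the loudest (86.3 dB): 90.93 − 86.3 = 4.6 dB.

4.6 dB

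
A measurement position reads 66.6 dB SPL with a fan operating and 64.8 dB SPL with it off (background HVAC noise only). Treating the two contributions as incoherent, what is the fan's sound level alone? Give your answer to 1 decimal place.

Background correction is a power subtraction:
L_src = 10·log₁₀(10^(66.6/10) − 10^(64.8/10)) = 10·log₁₀(1551000) = 61.9 dB SPL.

61.9 dB SPL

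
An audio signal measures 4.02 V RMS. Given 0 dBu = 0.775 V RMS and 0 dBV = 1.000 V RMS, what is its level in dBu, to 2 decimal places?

+14.30 dBu

dBu = 20·log₁₀(V / 0.775 V).
20·log₁₀(4.02/0.775) = +14.30 dBu.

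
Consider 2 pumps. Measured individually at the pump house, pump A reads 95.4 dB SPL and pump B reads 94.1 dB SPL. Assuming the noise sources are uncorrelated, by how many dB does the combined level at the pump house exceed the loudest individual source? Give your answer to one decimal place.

Uncorrelated sources add in intensity (power), not in dB.
L_total = 10·log₁₀(10^(95.4/10) + 10^(94.1/10)) = 97.81 dB SPL.
Excess over the loudest (95.4 dB): 97.81 − 95.4 = 2.4 dB.

2.4 dB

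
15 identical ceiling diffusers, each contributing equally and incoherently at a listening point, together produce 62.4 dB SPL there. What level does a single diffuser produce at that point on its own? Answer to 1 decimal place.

50.6 dB SPL

15 equal incoherent sources add 10·log₁₀(15) = 11.76 dB over one source.
L_one = 62.4 − 11.76 = 50.6 dB SPL.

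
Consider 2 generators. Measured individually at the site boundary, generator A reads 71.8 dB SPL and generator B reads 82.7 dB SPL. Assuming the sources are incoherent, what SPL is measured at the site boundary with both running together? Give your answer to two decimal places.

83.04 dB SPL

Add the sources as powers (linear), then convert back to dB:
L_total = 10·log₁₀(10^(71.8/10) + 10^(82.7/10)) = 10·log₁₀(201300000) = 83.04 dB SPL.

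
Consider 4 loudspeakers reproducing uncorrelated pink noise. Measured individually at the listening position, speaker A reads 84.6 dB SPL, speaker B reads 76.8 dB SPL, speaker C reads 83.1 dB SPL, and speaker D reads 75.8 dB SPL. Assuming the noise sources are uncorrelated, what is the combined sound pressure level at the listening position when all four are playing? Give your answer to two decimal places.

Add the sources as powers (linear), then convert back to dB:
L_total = 10·log₁₀(10^(84.6/10) + 10^(76.8/10) + 10^(83.1/10) + 10^(75.8/10)) = 10·log₁₀(578500000) = 87.62 dB SPL.

87.62 dB SPL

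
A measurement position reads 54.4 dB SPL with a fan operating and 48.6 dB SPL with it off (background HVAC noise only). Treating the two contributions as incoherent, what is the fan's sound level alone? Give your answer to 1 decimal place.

53.1 dB SPL

Remove the background by subtracting linear intensities:
L_src = 10·log₁₀(10^(54.4/10) − 10^(48.6/10)) = 10·log₁₀(203000) = 53.1 dB SPL.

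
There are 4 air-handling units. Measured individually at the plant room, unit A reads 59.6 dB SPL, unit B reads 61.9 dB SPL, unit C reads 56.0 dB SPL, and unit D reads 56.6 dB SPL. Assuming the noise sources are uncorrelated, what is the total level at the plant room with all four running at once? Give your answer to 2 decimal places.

65.21 dB SPL

Incoherent sources sum as intensities:
L_total = 10·log₁₀(10^(59.6/10) + 10^(61.9/10) + 10^(56.0/10) + 10^(56.6/10)) = 10·log₁₀(3316000) = 65.21 dB SPL.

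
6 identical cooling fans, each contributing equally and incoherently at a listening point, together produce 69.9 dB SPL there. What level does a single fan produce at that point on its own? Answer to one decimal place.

62.1 dB SPL

6 equal incoherent sources add 10·log₁₀(6) = 7.78 dB over one source.
L_one = 69.9 − 7.78 = 62.1 dB SPL.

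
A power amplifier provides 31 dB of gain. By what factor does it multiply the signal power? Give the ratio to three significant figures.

1260

Power ratio = 10^(dB/10).
10^(31/10) = 10^(3.100) = 1260.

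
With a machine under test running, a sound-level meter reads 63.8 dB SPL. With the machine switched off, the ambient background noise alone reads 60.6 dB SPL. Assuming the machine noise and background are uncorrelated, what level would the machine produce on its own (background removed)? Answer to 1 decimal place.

Subtract intensities: L_src = 10·log₁₀(10^(L_total/10) − 10^(L_bg/10)).
L_src = 10·log₁₀(10^(63.8/10) − 10^(60.6/10)) = 10·log₁₀(1251000) = 61.0 dB SPL.

61.0 dB SPL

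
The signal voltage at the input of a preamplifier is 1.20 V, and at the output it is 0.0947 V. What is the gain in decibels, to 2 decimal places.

Voltage ratio → dB uses the 20·log₁₀ form:
20·log₁₀(0.0947/1.20) = 20·log₁₀(0.07892) = -22.06 dB.

-22.06 dB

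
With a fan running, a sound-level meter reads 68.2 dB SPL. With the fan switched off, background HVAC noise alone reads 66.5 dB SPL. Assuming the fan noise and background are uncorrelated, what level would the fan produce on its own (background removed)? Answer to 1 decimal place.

Background correction is a power subtraction:
L_src = 10·log₁₀(10^(68.2/10) − 10^(66.5/10)) = 10·log₁₀(2140000) = 63.3 dB SPL.

63.3 dB SPL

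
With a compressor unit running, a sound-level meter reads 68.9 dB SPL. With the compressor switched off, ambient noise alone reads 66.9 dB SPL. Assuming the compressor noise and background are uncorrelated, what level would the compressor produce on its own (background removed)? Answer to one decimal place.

Subtract intensities: L_src = 10·log₁₀(10^(L_total/10) − 10^(L_bg/10)).
L_src = 10·log₁₀(10^(68.9/10) − 10^(66.9/10)) = 10·log₁₀(2865000) = 64.6 dB SPL.

64.6 dB SPL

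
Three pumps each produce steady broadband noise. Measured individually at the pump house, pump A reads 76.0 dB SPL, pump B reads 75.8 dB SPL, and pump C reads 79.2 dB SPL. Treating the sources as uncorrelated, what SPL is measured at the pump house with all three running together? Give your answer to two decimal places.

Incoherent sources sum as intensities:
L_total = 10·log₁₀(10^(76.0/10) + 10^(75.8/10) + 10^(79.2/10)) = 10·log₁₀(161000000) = 82.07 dB SPL.

82.07 dB SPL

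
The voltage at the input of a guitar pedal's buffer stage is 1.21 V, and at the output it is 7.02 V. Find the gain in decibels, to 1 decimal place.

For a voltage ratio, dB = 20·log₁₀(V₂/V₁).
20·log₁₀(7.02/1.21) = 20·log₁₀(5.802) = 15.3 dB.

15.3 dB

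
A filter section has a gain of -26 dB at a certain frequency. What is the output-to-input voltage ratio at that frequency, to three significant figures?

0.0501

Voltage ratio = 10^(dB/20).
10^(-26/20) = 10^(-1.300) = 0.0501.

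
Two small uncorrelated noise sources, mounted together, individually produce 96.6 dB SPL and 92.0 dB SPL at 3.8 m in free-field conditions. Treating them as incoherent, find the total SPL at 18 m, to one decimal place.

84.4 dB SPL

Combined at 3.8 m: 10·log₁₀(10^(96.6/10)+10^(92.0/10)) = 97.89 dB SPL.
Then apply −20·log₁₀(18/3.8) = -13.51 dB → 84.4 dB SPL.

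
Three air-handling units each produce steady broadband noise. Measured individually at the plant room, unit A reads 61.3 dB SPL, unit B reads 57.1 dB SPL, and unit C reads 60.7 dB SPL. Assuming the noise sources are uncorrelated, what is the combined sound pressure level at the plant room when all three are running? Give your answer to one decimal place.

64.8 dB SPL

Add the sources as powers (linear), then convert back to dB:
L_total = 10·log₁₀(10^(61.3/10) + 10^(57.1/10) + 10^(60.7/10)) = 10·log₁₀(3037000) = 64.8 dB SPL.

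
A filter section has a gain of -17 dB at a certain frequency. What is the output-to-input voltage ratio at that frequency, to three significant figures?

0.141

Voltage ratio = 10^(dB/20).
10^(-17/20) = 10^(-0.8500) = 0.141.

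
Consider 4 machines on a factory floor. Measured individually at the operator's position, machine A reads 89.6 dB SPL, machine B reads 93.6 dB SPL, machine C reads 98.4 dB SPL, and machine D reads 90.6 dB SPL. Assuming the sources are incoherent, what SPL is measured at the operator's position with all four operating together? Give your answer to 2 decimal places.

100.52 dB SPL

Incoherent sources sum as intensities:
L_total = 10·log₁₀(10^(89.6/10) + 10^(93.6/10) + 10^(98.4/10) + 10^(90.6/10)) = 10·log₁₀(11269000000) = 100.52 dB SPL.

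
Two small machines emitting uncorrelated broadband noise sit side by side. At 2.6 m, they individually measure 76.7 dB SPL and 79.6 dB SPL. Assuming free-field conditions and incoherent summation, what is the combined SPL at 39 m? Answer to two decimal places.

Combined at 2.6 m: 10·log₁₀(10^(76.7/10)+10^(79.6/10)) = 81.398 dB SPL.
Then apply −20·log₁₀(39/2.6) = -23.522 dB → 57.88 dB SPL.

57.88 dB SPL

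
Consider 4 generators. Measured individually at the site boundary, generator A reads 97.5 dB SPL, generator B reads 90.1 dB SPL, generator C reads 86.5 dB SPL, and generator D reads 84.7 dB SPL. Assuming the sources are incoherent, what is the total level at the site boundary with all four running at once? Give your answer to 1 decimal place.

98.7 dB SPL

Uncorrelated sources add in intensity (power), not in dB.
L_total = 10·log₁₀(10^(97.5/10) + 10^(90.1/10) + 10^(86.5/10) + 10^(84.7/10)) = 10·log₁₀(7389000000) = 98.7 dB SPL.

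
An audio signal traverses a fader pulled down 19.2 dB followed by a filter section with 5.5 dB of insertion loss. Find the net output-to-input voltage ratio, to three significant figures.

0.0582

Net gain = (−19.2) + (−5.5) = -24.7 dB.
Voltage ratio = 10^(-24.7/20) = 0.0582.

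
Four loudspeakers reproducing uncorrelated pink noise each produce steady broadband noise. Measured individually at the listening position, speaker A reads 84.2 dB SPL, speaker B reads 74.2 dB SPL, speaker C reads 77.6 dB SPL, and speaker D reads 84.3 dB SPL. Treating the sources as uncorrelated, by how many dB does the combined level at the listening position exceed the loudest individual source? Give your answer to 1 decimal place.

3.6 dB

Incoherent sources sum as intensities:
L_total = 10·log₁₀(10^(84.2/10) + 10^(74.2/10) + 10^(77.6/10) + 10^(84.3/10)) = 87.90 dB SPL.
Excess over the loudest (84.3 dB): 87.90 − 84.3 = 3.6 dB.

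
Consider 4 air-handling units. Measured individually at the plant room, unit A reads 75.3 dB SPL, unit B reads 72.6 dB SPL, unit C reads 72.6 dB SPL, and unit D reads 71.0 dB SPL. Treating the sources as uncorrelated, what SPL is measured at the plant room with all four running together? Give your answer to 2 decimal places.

Uncorrelated sources add in intensity (power), not in dB.
L_total = 10·log₁₀(10^(75.3/10) + 10^(72.6/10) + 10^(72.6/10) + 10^(71.0/10)) = 10·log₁₀(82870000) = 79.18 dB SPL.

79.18 dB SPL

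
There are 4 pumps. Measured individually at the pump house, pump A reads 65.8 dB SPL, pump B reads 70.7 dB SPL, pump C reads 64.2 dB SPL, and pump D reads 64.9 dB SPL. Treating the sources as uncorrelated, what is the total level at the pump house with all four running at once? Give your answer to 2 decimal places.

Incoherent sources sum as intensities:
L_total = 10·log₁₀(10^(65.8/10) + 10^(70.7/10) + 10^(64.2/10) + 10^(64.9/10)) = 10·log₁₀(21270000) = 73.28 dB SPL.

73.28 dB SPL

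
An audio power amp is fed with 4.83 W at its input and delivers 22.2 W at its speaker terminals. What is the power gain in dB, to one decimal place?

For a power ratio, dB = 10·log₁₀(P₂/P₁).
10·log₁₀(22.2/4.83) = 10·log₁₀(4.596) = 6.6 dB.

6.6 dB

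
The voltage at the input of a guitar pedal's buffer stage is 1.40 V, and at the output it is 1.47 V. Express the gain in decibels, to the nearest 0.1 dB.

Voltage ratio → dB uses the 20·log₁₀ form:
20·log₁₀(1.47/1.40) = 20·log₁₀(1.050) = 0.4 dB.

0.4 dB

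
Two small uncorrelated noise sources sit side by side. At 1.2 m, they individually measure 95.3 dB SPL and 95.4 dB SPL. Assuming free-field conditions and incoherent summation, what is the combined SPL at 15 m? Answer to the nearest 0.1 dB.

Combined at 1.2 m: 10·log₁₀(10^(95.3/10)+10^(95.4/10)) = 98.36 dB SPL.
Then apply −20·log₁₀(15/1.2) = -21.94 dB → 76.4 dB SPL.

76.4 dB SPL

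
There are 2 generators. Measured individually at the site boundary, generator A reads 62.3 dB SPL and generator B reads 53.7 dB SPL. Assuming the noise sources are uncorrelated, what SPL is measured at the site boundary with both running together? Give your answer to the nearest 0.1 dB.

62.9 dB SPL

Incoherent sources sum as intensities:
L_total = 10·log₁₀(10^(62.3/10) + 10^(53.7/10)) = 10·log₁₀(1933000) = 62.9 dB SPL.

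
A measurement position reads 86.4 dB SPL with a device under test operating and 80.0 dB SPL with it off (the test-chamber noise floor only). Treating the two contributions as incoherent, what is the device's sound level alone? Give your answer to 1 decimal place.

85.3 dB SPL

Remove the background by subtracting linear intensities:
L_src = 10·log₁₀(10^(86.4/10) − 10^(80.0/10)) = 10·log₁₀(336500000) = 85.3 dB SPL.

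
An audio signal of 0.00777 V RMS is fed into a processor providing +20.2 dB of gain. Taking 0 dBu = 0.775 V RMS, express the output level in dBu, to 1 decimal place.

Input level: 20·log₁₀(0.00777/0.775) = -39.98 dBu.
Output: -39.98 + 20.2 = -19.8 dBu.

-19.8 dBu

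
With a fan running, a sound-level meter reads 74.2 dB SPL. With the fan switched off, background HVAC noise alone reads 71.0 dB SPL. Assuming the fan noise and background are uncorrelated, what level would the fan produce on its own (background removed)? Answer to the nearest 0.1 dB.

71.4 dB SPL

Subtract intensities: L_src = 10·log₁₀(10^(L_total/10) − 10^(L_bg/10)).
L_src = 10·log₁₀(10^(74.2/10) − 10^(71.0/10)) = 10·log₁₀(13710000) = 71.4 dB SPL.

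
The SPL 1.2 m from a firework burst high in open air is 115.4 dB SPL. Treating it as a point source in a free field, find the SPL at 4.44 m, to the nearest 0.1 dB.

Free-field point source: level drops by 20·log₁₀ of the distance ratio.
ΔL = −20·log₁₀(4.44/1.2) = -11.36 dB, so L₂ = 115.4 + (-11.36) = 104.0 dB SPL.

104.0 dB SPL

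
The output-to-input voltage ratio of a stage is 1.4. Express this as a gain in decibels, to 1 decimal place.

For a voltage ratio, dB = 20·log₁₀(V₂/V₁).
20·log₁₀(1.4) = 2.9 dB.

2.9 dB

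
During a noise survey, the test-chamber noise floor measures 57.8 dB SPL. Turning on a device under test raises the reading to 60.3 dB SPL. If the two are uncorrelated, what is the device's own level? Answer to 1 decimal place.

56.7 dB SPL

Subtract intensities: L_src = 10·log₁₀(10^(L_total/10) − 10^(L_bg/10)).
L_src = 10·log₁₀(10^(60.3/10) − 10^(57.8/10)) = 10·log₁₀(469000) = 56.7 dB SPL.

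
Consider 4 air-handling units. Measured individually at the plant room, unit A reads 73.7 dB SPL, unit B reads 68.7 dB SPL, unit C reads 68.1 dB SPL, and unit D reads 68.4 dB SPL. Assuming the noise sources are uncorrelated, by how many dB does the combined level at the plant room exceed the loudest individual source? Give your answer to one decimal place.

2.8 dB

Uncorrelated sources add in intensity (power), not in dB.
L_total = 10·log₁₀(10^(73.7/10) + 10^(68.7/10) + 10^(68.1/10) + 10^(68.4/10)) = 76.46 dB SPL.
Excess over the loudest (73.7 dB): 76.46 − 73.7 = 2.8 dB.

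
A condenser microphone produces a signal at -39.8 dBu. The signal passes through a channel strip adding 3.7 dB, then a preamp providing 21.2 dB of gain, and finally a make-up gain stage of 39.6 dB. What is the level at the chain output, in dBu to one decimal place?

Gain stages sum in dB:
-39.8 + 3.7 + 21.2 + 39.6 = +24.7 dBu.

+24.7 dBu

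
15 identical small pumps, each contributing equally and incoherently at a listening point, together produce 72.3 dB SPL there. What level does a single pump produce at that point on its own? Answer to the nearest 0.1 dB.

15 equal incoherent sources add 10·log₁₀(15) = 11.76 dB over one source.
L_one = 72.3 − 11.76 = 60.5 dB SPL.

60.5 dB SPL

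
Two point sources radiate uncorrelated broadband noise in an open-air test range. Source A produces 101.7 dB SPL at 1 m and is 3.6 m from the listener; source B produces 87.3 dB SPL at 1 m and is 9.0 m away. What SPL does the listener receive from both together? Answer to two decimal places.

90.60 dB SPL

At the listener: L_A = 101.7 − 20·log₁₀(3.6) = 90.574 dB; L_B = 87.3 − 20·log₁₀(9.0) = 68.215 dB.
Combined: 10·log₁₀(10^(90.574/10)+10^(68.215/10)) = 90.60 dB SPL.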